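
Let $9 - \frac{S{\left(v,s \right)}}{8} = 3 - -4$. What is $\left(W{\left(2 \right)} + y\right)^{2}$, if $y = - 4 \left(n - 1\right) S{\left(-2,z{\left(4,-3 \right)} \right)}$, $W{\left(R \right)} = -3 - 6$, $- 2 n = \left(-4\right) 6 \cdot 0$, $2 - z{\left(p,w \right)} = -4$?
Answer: $3025$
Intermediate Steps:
$z{\left(p,w \right)} = 6$ ($z{\left(p,w \right)} = 2 - -4 = 2 + 4 = 6$)
$n = 0$ ($n = - \frac{\left(-4\right) 6 \cdot 0}{2} = - \frac{\left(-24\right) 0}{2} = \left(- \frac{1}{2}\right) 0 = 0$)
$W{\left(R \right)} = -9$ ($W{\left(R \right)} = -3 - 6 = -9$)
$S{\left(v,s \right)} = 16$ ($S{\left(v,s \right)} = 72 - 8 \left(3 - -4\right) = 72 - 8 \left(3 + 4\right) = 72 - 56 = 16$)
$y = 64$ ($y = - 4 \left(0 - 1\right) 16 = \left(-4\right) \left(-1\right) 16 = 4 \cdot 16 = 64$)
$\left(W{\left(2 \right)} + y\right)^{2} = \left(-9 + 64\right)^{2} = 55^{2} = 3025$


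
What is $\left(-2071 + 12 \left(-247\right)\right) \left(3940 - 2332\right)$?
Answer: $-8096280$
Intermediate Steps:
$\left(-2071 + 12 \left(-247\right)\right) \left(3940 - 2332\right) = \left(-2071 - 2964\right) 1608 = \left(-5035\right) 1608 = -8096280$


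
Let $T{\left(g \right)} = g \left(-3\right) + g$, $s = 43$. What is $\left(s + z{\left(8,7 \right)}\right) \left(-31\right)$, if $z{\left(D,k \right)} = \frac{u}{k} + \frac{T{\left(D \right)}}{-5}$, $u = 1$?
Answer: $- \frac{50282}{35} \approx -1436.6$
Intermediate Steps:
$T{\left(g \right)} = - 2 g$ ($T{\left(g \right)} = - 3 g + g = - 2 g$)
$z{\left(D,k \right)} = \frac{1}{k} + \frac{2 D}{5}$ ($z{\left(D,k \right)} = 1 \frac{1}{k} + \frac{\left(-2\right) D}{-5} = \frac{1}{k} + - 2 D \left(- \frac{1}{5}\right) = \frac{1}{k} + \frac{2 D}{5}$)
$\left(s + z{\left(8,7 \right)}\right) \left(-31\right) = \left(43 + \left(\frac{1}{7} + \frac{2}{5} \cdot 8\right)\right) \left(-31\right) = \left(43 + \left(\frac{1}{7} + \frac{16}{5}\right)\right) \left(-31\right) = \left(43 + \frac{117}{35}\right) \left(-31\right) = \frac{1622}{35} \left(-31\right) = - \frac{50282}{35}$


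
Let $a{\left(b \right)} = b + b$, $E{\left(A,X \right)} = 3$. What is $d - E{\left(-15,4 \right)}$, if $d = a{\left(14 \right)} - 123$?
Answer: $-98$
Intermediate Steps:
$a{\left(b \right)} = 2 b$
$d = -95$ ($d = 2 \cdot 14 - 123 = 28 - 123 = -95$)
$d - E{\left(-15,4 \right)} = -95 - 3 = -98$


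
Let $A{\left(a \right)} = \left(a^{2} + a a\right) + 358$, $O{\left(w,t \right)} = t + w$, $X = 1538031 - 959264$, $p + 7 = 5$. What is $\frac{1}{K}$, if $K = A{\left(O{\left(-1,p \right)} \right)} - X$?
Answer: $- \frac{1}{578391} \approx -1.7289 \cdot 10^{-6}$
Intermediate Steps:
$p = -2$ ($p = -7 + 5 = -2$)
$X = 578767$
$A{\left(a \right)} = 358 + 2 a^{2}$ ($A{\left(a \right)} = \left(a^{2} + a^{2}\right) + 358 = 2 a^{2} + 358 = 358 + 2 a^{2}$)
$K = -578391$ ($K = \left(358 + 2 \left(-2 - 1\right)^{2}\right) - 578767 = \left(358 + 2 \left(-3\right)^{2}\right) - 578767 = \left(358 + 2 \cdot 9\right) - 578767 = \left(358 + 18\right) - 578767 = 376 - 578767 = -578391$)
$\frac{1}{K} = \frac{1}{-578391} = - \frac{1}{578391}$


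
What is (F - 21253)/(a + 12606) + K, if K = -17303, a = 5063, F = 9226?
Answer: -305738734/17669 ≈ -17304.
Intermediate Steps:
(F - 21253)/(a + 12606) + K = (9226 - 21253)/(5063 + 12606) - 17303 = -12027/17669 - 17303 = -305738734/17669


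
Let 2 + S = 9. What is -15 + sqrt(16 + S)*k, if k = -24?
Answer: -15 - 24*sqrt(23) ≈ -130.10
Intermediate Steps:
S = 7 (S = -2 + 9 = 7)
-15 + sqrt(16 + S)*k = -15 + sqrt(16 + 7)*(-24) = -15 + sqrt(23)*(-24) = -15 - 24*sqrt(23)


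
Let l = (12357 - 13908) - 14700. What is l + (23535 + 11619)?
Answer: 18903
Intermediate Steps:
l = -16251 (l = -1551 - 14700 = -16251)
l + (23535 + 11619) = -16251 + (23535 + 11619) = -16251 + 35154 = 18903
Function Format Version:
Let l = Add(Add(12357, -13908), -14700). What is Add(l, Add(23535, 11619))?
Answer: 18903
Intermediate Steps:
l = -16251 (l = Add(-1551, -14700) = -16251)
Add(l, Add(23535, 11619)) = Add(-16251, Add(23535, 11619)) = Add(-16251, 35154) = 18903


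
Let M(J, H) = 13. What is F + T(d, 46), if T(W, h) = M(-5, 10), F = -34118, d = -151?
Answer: -34105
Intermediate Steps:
T(W, h) = 13
F + T(d, 46) = -34118 + 13 = -34105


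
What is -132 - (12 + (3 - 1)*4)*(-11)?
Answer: 88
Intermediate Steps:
-132 - (12 + (3 - 1)*4)*(-11) = -132 - (12 + 2*4)*(-11) = -132 - (12 + 8)*(-11) = -132 - 20*(-11) = -132 - 1*(-220) = -132 + 220 = 88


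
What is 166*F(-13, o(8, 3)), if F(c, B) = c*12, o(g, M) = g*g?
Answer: -25896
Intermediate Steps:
o(g, M) = g²
F(c, B) = 12*c
166*F(-13, o(8, 3)) = 166*(12*(-13)) = 166*(-156) = -25896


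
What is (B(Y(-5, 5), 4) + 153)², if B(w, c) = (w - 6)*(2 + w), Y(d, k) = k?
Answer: 21316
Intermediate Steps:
B(w, c) = (-6 + w)*(2 + w)
(B(Y(-5, 5), 4) + 153)² = ((-12 + 5² - 4*5) + 153)² = ((-12 + 25 - 20) + 153)² = (-7 + 153)² = 146² = 21316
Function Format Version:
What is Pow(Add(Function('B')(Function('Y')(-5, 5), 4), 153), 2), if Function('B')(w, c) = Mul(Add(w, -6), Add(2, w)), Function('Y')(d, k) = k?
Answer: 21316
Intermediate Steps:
Function('B')(w, c) = Mul(Add(-6, w), Add(2, w))
Pow(Add(Function('B')(Function('Y')(-5, 5), 4), 153), 2) = Pow(Add(Add(-12, Pow(5, 2), Mul(-4, 5)), 153), 2) = Pow(Add(Add(-12, 25, -20), 153), 2) = Pow(Add(-7, 153), 2) = Pow(146, 2) = 21316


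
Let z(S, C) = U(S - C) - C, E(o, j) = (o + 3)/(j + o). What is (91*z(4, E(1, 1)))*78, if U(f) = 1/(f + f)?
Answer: -24843/2 ≈ -12422.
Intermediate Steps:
E(o, j) = (3 + o)/(j + o)
U(f) = 1/(2*f)
z(S, C) = 1/(2*(S - C)) - C
(91*z(4, E(1, 1)))*78 = (91*((-½ - (3 + 1)/(1 + 1)*((3 + 1)/(1 + 1) - 1*4))/((3 + 1)/(1 + 1) - 1*4)))*78 = (91*((-½ - 4/2*(4/2 - 4))/(4/2 - 4)))*78 = (91*((-½ - (½)*4*((½)*4 - 4))/((½)*4 - 4)))*78 = (91*((-½ - 1*2*(2 - 4))/(2 - 4)))*78 = (91*((-½ - 1*2*(-2))/(-2)))*78 = (91*(-(-½ + 4)/2))*78 = (91*(-½*7/2))*78 = (91*(-7/4))*78 = -637/4*78 = -24843/2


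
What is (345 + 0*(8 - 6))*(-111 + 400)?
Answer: 99705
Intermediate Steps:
(345 + 0*(8 - 6))*(-111 + 400) = (345 + 0*2)*289 = (345 + 0)*289 = 345*289 = 99705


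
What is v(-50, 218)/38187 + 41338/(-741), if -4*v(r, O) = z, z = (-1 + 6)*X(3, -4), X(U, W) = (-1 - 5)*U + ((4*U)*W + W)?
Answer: -1052339579/18864378 ≈ -55.784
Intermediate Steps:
X(U, W) = W - 6*U + 4*U*W (X(U, W) = -6*U + (4*U*W + W) = -6*U + (W + 4*U*W) = W - 6*U + 4*U*W)
z = -350 (z = (-1 + 6)*(-4 - 6*3 + 4*3*(-4)) = 5*(-4 - 18 - 48) = 5*(-70) = -350)
v(r, O) = 175/2 (v(r, O) = -¼*(-350) = 175/2)
v(-50, 218)/38187 + 41338/(-741) = (175/2)/38187 + 41338/(-741) = (175/2)*(1/38187) + 41338*(-1/741) = 175/76374 - 41338/741 = -1052339579/18864378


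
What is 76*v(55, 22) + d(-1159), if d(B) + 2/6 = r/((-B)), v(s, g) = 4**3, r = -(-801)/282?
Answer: 1589631887/326838 ≈ 4863.7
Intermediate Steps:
r = 267/94 (r = -(-801)/282 = -1*(-267/94) = 267/94 ≈ 2.8404)
v(s, g) = 64
d(B) = -1/3 - 267/(94*B) (d(B) = -1/3 + 267/(94*((-B))) = -1/3 + 267*(-1/B)/94 = -1/3 - 267/(94*B))
76*v(55, 22) + d(-1159) = 76*64 + (1/282)*(-801 - 94*(-1159))/(-1159) = 4864 + (1/282)*(-1/1159)*(-801 + 108946) = 4864 + (1/282)*(-1/1159)*108145 = 4864 - 108145/326838 = 1589631887/326838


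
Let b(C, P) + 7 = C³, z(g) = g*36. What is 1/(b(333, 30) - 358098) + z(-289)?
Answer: -380452764527/36567932 ≈ -10404.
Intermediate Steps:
z(g) = 36*g
b(C, P) = -7 + C³
1/(b(333, 30) - 358098) + z(-289) = 1/((-7 + 333³) - 358098) + 36*(-289) = 1/((-7 + 36926037) - 358098) - 10404 = 1/(36926030 - 358098) - 10404 = 1/36567932 - 10404 = -380452764527/36567932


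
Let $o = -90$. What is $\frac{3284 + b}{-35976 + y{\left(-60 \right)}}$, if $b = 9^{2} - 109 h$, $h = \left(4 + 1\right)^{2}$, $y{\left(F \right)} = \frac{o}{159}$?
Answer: $- \frac{16960}{953379} \approx -0.017789$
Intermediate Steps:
$y{\left(F \right)} = - \frac{30}{53}$ ($y{\left(F \right)} = - \frac{90}{159} = \left(-90\right) \frac{1}{159} = - \frac{30}{53}$)
$h = 25$ ($h = 5^{2} = 25$)
$b = -2644$ ($b = 9^{2} - 2725 = 81 - 2725 = -2644$)
$\frac{3284 + b}{-35976 + y{\left(-60 \right)}} = \frac{3284 - 2644}{-35976 - \frac{30}{53}} = \frac{640}{- \frac{1906758}{53}} = 640 \left(- \frac{53}{1906758}\right) = - \frac{16960}{953379}$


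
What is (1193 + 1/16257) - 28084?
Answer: -437166986/16257 ≈ -26891.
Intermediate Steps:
(1193 + 1/16257) - 28084 = 19394602/16257 - 28084 = -437166986/16257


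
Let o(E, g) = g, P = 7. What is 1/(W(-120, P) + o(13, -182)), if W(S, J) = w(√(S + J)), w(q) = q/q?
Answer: -1/181 ≈ -0.0055249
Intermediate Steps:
w(q) = 1
W(S, J) = 1
1/(W(-120, P) + o(13, -182)) = 1/(1 - 182) = 1/(-181) = -1/181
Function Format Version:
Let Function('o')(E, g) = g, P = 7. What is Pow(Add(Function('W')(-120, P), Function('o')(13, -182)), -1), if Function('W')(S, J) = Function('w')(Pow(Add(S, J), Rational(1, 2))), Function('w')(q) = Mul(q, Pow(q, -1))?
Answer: Rational(-1, 181) ≈ -0.0055249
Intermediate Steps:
Function('w')(q) = 1
Function('W')(S, J) = 1
Pow(Add(Function('W')(-120, P), Function('o')(13, -182)), -1) = Pow(Add(1, -182), -1) = Pow(-181, -1) = Rational(-1, 181)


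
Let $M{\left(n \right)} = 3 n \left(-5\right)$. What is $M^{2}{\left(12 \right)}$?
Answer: $32400$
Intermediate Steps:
$M{\left(n \right)} = - 15 n$
$M^{2}{\left(12 \right)} = \left(\left(-15\right) 12\right)^{2} = \left(-180\right)^{2} = 32400$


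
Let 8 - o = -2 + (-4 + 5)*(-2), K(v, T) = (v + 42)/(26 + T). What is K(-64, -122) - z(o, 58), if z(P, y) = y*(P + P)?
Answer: -66805/48 ≈ -1391.8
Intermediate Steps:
K(v, T) = (42 + v)/(26 + T)
o = 12 (o = 8 - (-2 + (-4 + 5)*(-2)) = 8 - (-2 + 1*(-2)) = 8 - (-2 - 2) = 8 - 1*(-4) = 8 + 4 = 12)
z(P, y) = 2*P*y (z(P, y) = y*(2*P) = 2*P*y)
K(-64, -122) - z(o, 58) = (42 - 64)/(26 - 122) - 2*12*58 = -22/(-96) - 1*1392 = -1/96*(-22) - 1392 = 11/48 - 1392 = -66805/48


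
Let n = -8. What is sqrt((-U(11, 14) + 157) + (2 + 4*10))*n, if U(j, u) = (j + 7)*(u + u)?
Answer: -8*I*sqrt(305) ≈ -139.71*I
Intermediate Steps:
U(j, u) = 2*u*(7 + j) (U(j, u) = (7 + j)*(2*u) = 2*u*(7 + j))
sqrt((-U(11, 14) + 157) + (2 + 4*10))*n = sqrt((-2*14*(7 + 11) + 157) + (2 + 4*10))*(-8) = sqrt((-2*14*18 + 157) + (2 + 40))*(-8) = sqrt((-1*504 + 157) + 42)*(-8) = sqrt((-504 + 157) + 42)*(-8) = sqrt(-347 + 42)*(-8) = sqrt(-305)*(-8) = (I*sqrt(305))*(-8) = -8*I*sqrt(305)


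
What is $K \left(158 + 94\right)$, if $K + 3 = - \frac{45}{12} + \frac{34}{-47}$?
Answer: $- \frac{88515}{47} \approx -1883.3$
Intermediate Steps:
$K = - \frac{1405}{188}$ ($K = -3 + \left(- \frac{45}{12} + \frac{34}{-47}\right) = -3 + \left(\left(-45\right) \frac{1}{12} + 34 \left(- \frac{1}{47}\right)\right) = -3 - \frac{841}{188} = - \frac{1405}{188} \approx -7.4734$)
$K \left(158 + 94\right) = - \frac{1405 \left(158 + 94\right)}{188} = \left(- \frac{1405}{188}\right) 252 = - \frac{88515}{47}$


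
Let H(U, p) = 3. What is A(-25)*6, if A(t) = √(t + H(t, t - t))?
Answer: 6*I*√22 ≈ 28.142*I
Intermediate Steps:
A(t) = √(3 + t) (A(t) = √(t + 3) = √(3 + t))
A(-25)*6 = √(3 - 25)*6 = √(-22)*6 = (I*√22)*6 = 6*I*√22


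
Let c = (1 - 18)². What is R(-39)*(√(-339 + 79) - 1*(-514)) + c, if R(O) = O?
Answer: -19757 - 78*I*√65 ≈ -19757.0 - 628.86*I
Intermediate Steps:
c = 289 (c = (-17)² = 289)
R(-39)*(√(-339 + 79) - 1*(-514)) + c = -39*(√(-339 + 79) - 1*(-514)) + 289 = -39*(√(-260) + 514) + 289 = -39*(2*I*√65 + 514) + 289 = -39*(514 + 2*I*√65) + 289 = (-20046 - 78*I*√65) + 289 = -19757 - 78*I*√65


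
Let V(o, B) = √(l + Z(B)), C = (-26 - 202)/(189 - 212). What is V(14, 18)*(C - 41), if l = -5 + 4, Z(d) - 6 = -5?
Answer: 0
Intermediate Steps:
Z(d) = 1 (Z(d) = 6 - 5 = 1)
l = -1
C = 228/23 (C = -228/(-23) = -228*(-1/23) = 228/23 ≈ 9.9130)
V(o, B) = 0 (V(o, B) = √(-1 + 1) = √0 = 0)
V(14, 18)*(C - 41) = 0*(228/23 - 41) = 0*(-715/23) = 0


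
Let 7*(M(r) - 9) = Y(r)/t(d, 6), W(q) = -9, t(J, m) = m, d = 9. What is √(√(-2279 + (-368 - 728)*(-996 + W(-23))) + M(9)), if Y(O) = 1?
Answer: √(15918 + 1764*√1099201)/42 ≈ 32.518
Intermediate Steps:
M(r) = 379/42 (M(r) = 9 + (1/6)/7 = 9 + (1*(⅙))/7 = 9 + (⅐)*(⅙) = 9 + 1/42 = 379/42)
√(√(-2279 + (-368 - 728)*(-996 + W(-23))) + M(9)) = √(√(-2279 + (-368 - 728)*(-996 - 9)) + 379/42) = √(√(-2279 - 1096*(-1005)) + 379/42) = √(√(-2279 + 1101480) + 379/42) = √(√1099201 + 379/42) = √(379/42 + √1099201)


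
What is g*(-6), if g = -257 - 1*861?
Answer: 6708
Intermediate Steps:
g = -1118 (g = -257 - 861 = -1118)
g*(-6) = -1118*(-6) = 6708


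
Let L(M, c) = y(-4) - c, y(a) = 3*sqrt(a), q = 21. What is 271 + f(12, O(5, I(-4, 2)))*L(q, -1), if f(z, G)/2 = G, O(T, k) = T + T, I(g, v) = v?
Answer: 291 + 120*I ≈ 291.0 + 120.0*I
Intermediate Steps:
O(T, k) = 2*T
f(z, G) = 2*G
L(M, c) = -c + 6*I (L(M, c) = 3*sqrt(-4) - c = 3*(2*I) - c = 6*I - c = -c + 6*I)
271 + f(12, O(5, I(-4, 2)))*L(q, -1) = 271 + (2*(2*5))*(-1*(-1) + 6*I) = 271 + (2*10)*(1 + 6*I) = 271 + 20*(1 + 6*I) = 271 + (20 + 120*I) = 291 + 120*I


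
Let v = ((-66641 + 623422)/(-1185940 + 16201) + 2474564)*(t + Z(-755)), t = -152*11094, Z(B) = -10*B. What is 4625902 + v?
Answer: -4859258628138157492/1169739 ≈ -4.1541e+12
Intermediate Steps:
t = -1686288
v = -4859264039236137070/1169739 (v = ((-66641 + 623422)/(-1185940 + 16201) + 2474564)*(-1686288 - 10*(-755)) = (556781/(-1169739) + 2474564)*(-1686288 + 7550) = (556781*(-1/1169739) + 2474564)*(-1678738) = (-556781/1169739 + 2474564)*(-1678738) = (2894593462015/1169739)*(-1678738) = -4859264039236137070/1169739 ≈ -4.1541e+12)
4625902 + v = 4625902 - 4859264039236137070/1169739 = -4859258628138157492/1169739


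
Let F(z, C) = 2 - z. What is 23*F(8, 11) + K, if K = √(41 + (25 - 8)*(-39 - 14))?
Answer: -138 + 2*I*√215 ≈ -138.0 + 29.326*I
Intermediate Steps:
K = 2*I*√215 (K = √(41 + 17*(-53)) = √(41 - 901) = √(-860) = 2*I*√215 ≈ 29.326*I)
23*F(8, 11) + K = 23*(2 - 1*8) + 2*I*√215 = 23*(2 - 8) + 2*I*√215 = 23*(-6) + 2*I*√215 = -138 + 2*I*√215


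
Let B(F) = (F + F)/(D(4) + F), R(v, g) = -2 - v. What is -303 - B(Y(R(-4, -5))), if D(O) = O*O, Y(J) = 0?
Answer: -303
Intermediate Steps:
D(O) = O²
B(F) = 2*F/(16 + F) (B(F) = (F + F)/(4² + F) = (2*F)/(16 + F) = 2*F/(16 + F))
-303 - B(Y(R(-4, -5))) = -303 - 2*0/(16 + 0) = -303 - 2*0/16 = -303 - 1*0 = -303 + 0 = -303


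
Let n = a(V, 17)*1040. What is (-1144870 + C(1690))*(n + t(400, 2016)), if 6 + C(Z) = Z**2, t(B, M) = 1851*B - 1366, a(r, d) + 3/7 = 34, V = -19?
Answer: 9270792168912/7 ≈ 1.3244e+12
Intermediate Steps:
a(r, d) = 235/7 (a(r, d) = -3/7 + 34 = 235/7)
t(B, M) = -1366 + 1851*B
C(Z) = -6 + Z**2
n = 244400/7 (n = (235/7)*1040 = 244400/7 ≈ 34914.)
(-1144870 + C(1690))*(n + t(400, 2016)) = (-1144870 + (-6 + 1690**2))*(244400/7 + (-1366 + 1851*400)) = (-1144870 + (-6 + 2856100))*(244400/7 + (-1366 + 740400)) = (-1144870 + 2856094)*(244400/7 + 739034) = 1711224*(5417638/7) = 9270792168912/7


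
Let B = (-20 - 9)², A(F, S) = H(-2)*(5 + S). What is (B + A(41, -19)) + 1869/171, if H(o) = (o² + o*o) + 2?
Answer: 40580/57 ≈ 711.93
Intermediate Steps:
H(o) = 2 + 2*o² (H(o) = (o² + o²) + 2 = 2*o² + 2 = 2 + 2*o²)
A(F, S) = 50 + 10*S (A(F, S) = (2 + 2*(-2)²)*(5 + S) = (2 + 2*4)*(5 + S) = (2 + 8)*(5 + S) = 10*(5 + S) = 50 + 10*S)
B = 841 (B = (-29)² = 841)
(B + A(41, -19)) + 1869/171 = (841 + (50 + 10*(-19))) + 1869/171 = (841 + (50 - 190)) + 1869*(1/171) = (841 - 140) + 623/57 = 701 + 623/57 = 40580/57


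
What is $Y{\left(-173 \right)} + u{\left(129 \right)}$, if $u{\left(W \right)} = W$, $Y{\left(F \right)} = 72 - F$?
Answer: $374$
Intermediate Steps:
$Y{\left(-173 \right)} + u{\left(129 \right)} = \left(72 - -173\right) + 129 = \left(72 + 173\right) + 129 = 245 + 129 = 374$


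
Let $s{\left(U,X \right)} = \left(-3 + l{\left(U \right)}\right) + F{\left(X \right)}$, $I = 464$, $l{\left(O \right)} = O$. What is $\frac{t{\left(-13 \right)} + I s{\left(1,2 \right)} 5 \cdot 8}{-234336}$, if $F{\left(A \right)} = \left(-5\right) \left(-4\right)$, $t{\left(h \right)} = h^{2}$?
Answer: $- \frac{334249}{234336} \approx -1.4264$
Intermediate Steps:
$F{\left(A \right)} = 20$
$s{\left(U,X \right)} = 17 + U$ ($s{\left(U,X \right)} = \left(-3 + U\right) + 20 = 17 + U$)
$\frac{t{\left(-13 \right)} + I s{\left(1,2 \right)} 5 \cdot 8}{-234336} = \frac{\left(-13\right)^{2} + 464 \left(17 + 1\right) 5 \cdot 8}{-234336} = \left(169 + 464 \cdot 18 \cdot 5 \cdot 8\right) \left(- \frac{1}{234336}\right) = \left(169 + 464 \cdot 90 \cdot 8\right) \left(- \frac{1}{234336}\right) = \left(169 + 464 \cdot 720\right) \left(- \frac{1}{234336}\right) = \left(169 + 334080\right) \left(- \frac{1}{234336}\right) = 334249 \left(- \frac{1}{234336}\right) = - \frac{334249}{234336}$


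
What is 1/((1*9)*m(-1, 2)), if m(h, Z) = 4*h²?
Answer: 1/36 ≈ 0.027778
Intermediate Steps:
1/((1*9)*m(-1, 2)) = 1/((1*9)*(4*(-1)²)) = 1/(9*(4*1)) = 1/(9*4) = 1/36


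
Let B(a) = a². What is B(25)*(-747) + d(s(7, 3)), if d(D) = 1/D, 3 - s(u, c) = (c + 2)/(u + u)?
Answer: -17274361/37 ≈ -4.6687e+5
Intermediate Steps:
s(u, c) = 3 - (2 + c)/(2*u) (s(u, c) = 3 - (c + 2)/(u + u) = 3 - (2 + c)/(2*u))
B(25)*(-747) + d(s(7, 3)) = 25²*(-747) + 1/((½)*(-2 - 1*3 + 6*7)/7) = 625*(-747) + 1/((½)*(⅐)*(-2 - 3 + 42)) = -466875 + 1/((½)*(⅐)*37) = -466875 + 1/(37/14) = -466875 + 14/37 = -17274361/37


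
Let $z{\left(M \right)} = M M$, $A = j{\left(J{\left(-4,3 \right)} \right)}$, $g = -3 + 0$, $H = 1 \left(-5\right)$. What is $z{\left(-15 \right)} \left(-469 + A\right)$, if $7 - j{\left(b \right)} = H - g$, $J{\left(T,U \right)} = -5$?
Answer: $-103500$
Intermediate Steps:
$H = -5$
$g = -3$
$j{\left(b \right)} = 9$ ($j{\left(b \right)} = 7 - \left(-5 - -3\right) = 7 - \left(-5 + 3\right) = 7 - -2 = 7 + 2 = 9$)
$A = 9$
$z{\left(M \right)} = M^{2}$
$z{\left(-15 \right)} \left(-469 + A\right) = \left(-15\right)^{2} \left(-469 + 9\right) = 225 \left(-460\right) = -103500$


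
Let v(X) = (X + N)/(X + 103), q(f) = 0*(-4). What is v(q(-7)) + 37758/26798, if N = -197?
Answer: -695066/1380097 ≈ -0.50364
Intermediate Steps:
q(f) = 0
v(X) = (-197 + X)/(103 + X) (v(X) = (X - 197)/(X + 103) = (-197 + X)/(103 + X))
v(q(-7)) + 37758/26798 = (-197 + 0)/(103 + 0) + 37758/26798 = -197/103 + 37758*(1/26798) = (1/103)*(-197) + 18879/13399 = -197/103 + 18879/13399 = -695066/1380097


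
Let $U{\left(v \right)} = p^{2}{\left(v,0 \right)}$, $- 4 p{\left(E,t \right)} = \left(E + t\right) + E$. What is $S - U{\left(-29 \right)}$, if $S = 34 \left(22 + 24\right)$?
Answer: $\frac{5415}{4} \approx 1353.8$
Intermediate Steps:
$S = 1564$ ($S = 34 \cdot 46 = 1564$)
$p{\left(E,t \right)} = - \frac{E}{2} - \frac{t}{4}$ ($p{\left(E,t \right)} = - \frac{\left(E + t\right) + E}{4} = - \frac{t + 2 E}{4} = - \frac{E}{2} - \frac{t}{4}$)
$U{\left(v \right)} = \frac{v^{2}}{4}$ ($U{\left(v \right)} = \left(- \frac{v}{2} - 0\right)^{2} = \left(- \frac{v}{2} + 0\right)^{2} = \left(- \frac{v}{2}\right)^{2} = \frac{v^{2}}{4}$)
$S - U{\left(-29 \right)} = 1564 - \frac{\left(-29\right)^{2}}{4} = 1564 - \frac{1}{4} \cdot 841 = 1564 - \frac{841}{4} = \frac{5415}{4}$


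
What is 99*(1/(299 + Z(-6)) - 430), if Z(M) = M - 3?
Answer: -12345201/290 ≈ -42570.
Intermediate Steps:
Z(M) = -3 + M
99*(1/(299 + Z(-6)) - 430) = 99*(1/(299 + (-3 - 6)) - 430) = 99*(1/(299 - 9) - 430) = 99*(1/290 - 430) = 99*(-124699/290) = -12345201/290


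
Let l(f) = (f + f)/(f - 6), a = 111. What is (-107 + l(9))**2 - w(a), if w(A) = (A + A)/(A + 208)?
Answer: 3253897/319 ≈ 10200.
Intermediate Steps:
l(f) = 2*f/(-6 + f) (l(f) = (2*f)/(-6 + f) = 2*f/(-6 + f))
w(A) = 2*A/(208 + A) (w(A) = (2*A)/(208 + A) = 2*A/(208 + A))
(-107 + l(9))**2 - w(a) = (-107 + 2*9/(-6 + 9))**2 - 2*111/(208 + 111) = (-107 + 2*9/3)**2 - 2*111/319 = (-107 + 2*9*(1/3))**2 - 2*111/319 = (-107 + 6)**2 - 1*222/319 = (-101)**2 - 222/319 = 10201 - 222/319 = 3253897/319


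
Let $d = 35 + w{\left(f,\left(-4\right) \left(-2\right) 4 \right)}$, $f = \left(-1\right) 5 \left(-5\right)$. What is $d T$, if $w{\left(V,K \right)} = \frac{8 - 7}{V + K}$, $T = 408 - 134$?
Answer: $\frac{546904}{57} \approx 9594.8$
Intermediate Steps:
$f = 25$ ($f = \left(-5\right) \left(-5\right) = 25$)
$T = 274$ ($T = 408 - 134 = 274$)
$w{\left(V,K \right)} = \frac{1}{K + V}$ ($w{\left(V,K \right)} = 1 \frac{1}{K + V} = \frac{1}{K + V}$)
$d = \frac{1996}{57}$ ($d = 35 + \frac{1}{\left(-4\right) \left(-2\right) 4 + 25} = 35 + \frac{1}{8 \cdot 4 + 25} = 35 + \frac{1}{32 + 25} = 35 + \frac{1}{57} = \frac{1996}{57} \approx 35.018$)
$d T = \frac{1996}{57} \cdot 274 = \frac{546904}{57}$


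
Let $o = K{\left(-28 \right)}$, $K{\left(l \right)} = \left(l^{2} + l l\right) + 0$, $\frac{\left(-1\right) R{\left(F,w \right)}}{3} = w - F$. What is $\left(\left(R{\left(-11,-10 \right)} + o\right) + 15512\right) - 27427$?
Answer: $-10350$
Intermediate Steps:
$R{\left(F,w \right)} = - 3 w + 3 F$ ($R{\left(F,w \right)} = - 3 \left(w - F\right) = - 3 w + 3 F$)
$K{\left(l \right)} = 2 l^{2}$ ($K{\left(l \right)} = \left(l^{2} + l^{2}\right) + 0 = 2 l^{2} + 0 = 2 l^{2}$)
$o = 1568$ ($o = 2 \left(-28\right)^{2} = 2 \cdot 784 = 1568$)
$\left(\left(R{\left(-11,-10 \right)} + o\right) + 15512\right) - 27427 = \left(\left(\left(\left(-3\right) \left(-10\right) + 3 \left(-11\right)\right) + 1568\right) + 15512\right) - 27427 = \left(\left(\left(30 - 33\right) + 1568\right) + 15512\right) - 27427 = \left(\left(-3 + 1568\right) + 15512\right) - 27427 = \left(1565 + 15512\right) - 27427 = 17077 - 27427 = -10350$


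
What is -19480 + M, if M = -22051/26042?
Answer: -507320211/26042 ≈ -19481.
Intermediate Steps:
M = -22051/26042 (M = -22051*1/26042 = -22051/26042 ≈ -0.84675)
-19480 + M = -19480 - 22051/26042 = -507320211/26042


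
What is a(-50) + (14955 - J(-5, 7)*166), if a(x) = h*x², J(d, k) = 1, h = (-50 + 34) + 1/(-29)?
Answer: -733619/29 ≈ -25297.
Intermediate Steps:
h = -465/29 (h = -16 - 1/29 = -465/29 ≈ -16.034)
a(x) = -465*x²/29
a(-50) + (14955 - J(-5, 7)*166) = -465/29*(-50)² + (14955 - 166) = -465/29*2500 + (14955 - 1*166) = -1162500/29 + (14955 - 166) = -1162500/29 + 14789 = -733619/29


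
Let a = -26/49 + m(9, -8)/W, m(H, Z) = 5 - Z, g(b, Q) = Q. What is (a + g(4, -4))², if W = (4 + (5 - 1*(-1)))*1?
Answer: 2505889/240100 ≈ 10.437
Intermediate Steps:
W = 10 (W = (4 + (5 + 1))*1 = (4 + 6)*1 = 10*1 = 10)
a = 377/490 (a = -26/49 + (5 - 1*(-8))/10 = -26*1/49 + (5 + 8)*(⅒) = -26/49 + 13*(⅒) = -26/49 + 13/10 = 377/490 ≈ 0.76939)
(a + g(4, -4))² = (377/490 - 4)² = (-1583/490)² = 2505889/240100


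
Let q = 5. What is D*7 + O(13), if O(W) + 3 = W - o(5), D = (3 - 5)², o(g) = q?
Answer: 33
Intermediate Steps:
o(g) = 5
D = 4 (D = (-2)² = 4)
O(W) = -8 + W (O(W) = -3 + (W - 1*5) = -3 + (W - 5) = -3 + (-5 + W) = -8 + W)
D*7 + O(13) = 4*7 + (-8 + 13) = 28 + 5 = 33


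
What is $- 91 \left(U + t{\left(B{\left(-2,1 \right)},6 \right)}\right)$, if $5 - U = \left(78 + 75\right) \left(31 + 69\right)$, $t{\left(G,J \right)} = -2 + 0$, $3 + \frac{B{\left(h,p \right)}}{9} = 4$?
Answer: $1392027$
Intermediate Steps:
$B{\left(h,p \right)} = 9$ ($B{\left(h,p \right)} = -27 + 9 \cdot 4 = -27 + 36 = 9$)
$t{\left(G,J \right)} = -2$
$U = -15295$ ($U = 5 - \left(78 + 75\right) \left(31 + 69\right) = 5 - 153 \cdot 100 = 5 - 15300 = -15295$)
$- 91 \left(U + t{\left(B{\left(-2,1 \right)},6 \right)}\right) = - 91 \left(-15295 - 2\right) = \left(-91\right) \left(-15297\right) = 1392027$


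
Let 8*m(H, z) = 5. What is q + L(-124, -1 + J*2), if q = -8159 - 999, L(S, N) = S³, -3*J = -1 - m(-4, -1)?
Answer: -1915782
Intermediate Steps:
m(H, z) = 5/8 (m(H, z) = (⅛)*5 = 5/8)
J = 13/24 (J = -(-1 - 1*5/8)/3 = -(-1 - 5/8)/3 = -⅓*(-13/8) = 13/24 ≈ 0.54167)
q = -9158
q + L(-124, -1 + J*2) = -9158 + (-124)³ = -9158 - 1906624 = -1915782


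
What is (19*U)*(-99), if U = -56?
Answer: 105336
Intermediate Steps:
(19*U)*(-99) = (19*(-56))*(-99) = -1064*(-99) = 105336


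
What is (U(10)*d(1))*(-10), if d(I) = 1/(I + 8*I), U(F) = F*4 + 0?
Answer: -400/9 ≈ -44.444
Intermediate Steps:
U(F) = 4*F (U(F) = 4*F + 0 = 4*F)
d(I) = 1/(9*I)
(U(10)*d(1))*(-10) = ((4*10)*((⅑)/1))*(-10) = (40*((⅑)*1))*(-10) = (40*(⅑))*(-10) = (40/9)*(-10) = -400/9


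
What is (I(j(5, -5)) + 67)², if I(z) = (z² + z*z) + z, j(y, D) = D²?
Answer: 1800964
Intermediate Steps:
I(z) = z + 2*z² (I(z) = (z² + z²) + z = 2*z² + z = z + 2*z²)
(I(j(5, -5)) + 67)² = ((-5)²*(1 + 2*(-5)²) + 67)² = (25*(1 + 2*25) + 67)² = (25*(1 + 50) + 67)² = (25*51 + 67)² = (1275 + 67)² = 1342² = 1800964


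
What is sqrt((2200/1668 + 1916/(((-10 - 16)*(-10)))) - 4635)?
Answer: I*sqrt(3398863513110)/27105 ≈ 68.017*I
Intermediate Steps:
sqrt((2200/1668 + 1916/(((-10 - 16)*(-10)))) - 4635) = sqrt((2200*(1/1668) + 1916/((-26*(-10)))) - 4635) = sqrt((550/417 + 1916/260) - 4635) = sqrt((550/417 + 1916*(1/260)) - 4635) = sqrt((550/417 + 479/65) - 4635) = sqrt(235493/27105 - 4635) = sqrt(-125396182/27105) = I*sqrt(3398863513110)/27105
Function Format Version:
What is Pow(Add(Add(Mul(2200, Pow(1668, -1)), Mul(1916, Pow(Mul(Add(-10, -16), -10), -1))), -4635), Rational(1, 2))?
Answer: Mul(Rational(1, 27105), I, Pow(3398863513110, Rational(1, 2))) ≈ Mul(68.017, I)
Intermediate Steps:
Pow(Add(Add(Mul(2200, Pow(1668, -1)), Mul(1916, Pow(Mul(Add(-10, -16), -10), -1))), -4635), Rational(1, 2)) = Pow(Add(Add(Mul(2200, Rational(1, 1668)), Mul(1916, Pow(Mul(-26, -10), -1))), -4635), Rational(1, 2)) = Pow(Add(Add(Rational(550, 417), Mul(1916, Pow(260, -1))), -4635), Rational(1, 2)) = Pow(Add(Add(Rational(550, 417), Mul(1916, Rational(1, 260))), -4635), Rational(1, 2)) = Pow(Add(Add(Rational(550, 417), Rational(479, 65)), -4635), Rational(1, 2)) = Pow(Add(Rational(235493, 27105), -4635), Rational(1, 2)) = Pow(Rational(-125396182, 27105), Rational(1, 2)) = Mul(Rational(1, 27105), I, Pow(3398863513110, Rational(1, 2)))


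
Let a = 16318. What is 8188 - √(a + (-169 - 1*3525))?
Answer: 8188 - 4*√789 ≈ 8075.6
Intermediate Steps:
8188 - √(a + (-169 - 1*3525)) = 8188 - √(16318 + (-169 - 1*3525)) = 8188 - √(16318 + (-169 - 3525)) = 8188 - √(16318 - 3694) = 8188 - √12624 = 8188 - 4*√789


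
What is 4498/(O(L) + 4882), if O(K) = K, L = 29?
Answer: 4498/4911 ≈ 0.91590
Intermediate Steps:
4498/(O(L) + 4882) = 4498/(29 + 4882) = 4498/4911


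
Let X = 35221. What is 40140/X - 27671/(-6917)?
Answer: 1252248671/243623657 ≈ 5.1401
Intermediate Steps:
40140/X - 27671/(-6917) = 40140/35221 - 27671/(-6917) = 40140*(1/35221) - 27671*(-1/6917) = 40140/35221 + 27671/6917 = 1252248671/243623657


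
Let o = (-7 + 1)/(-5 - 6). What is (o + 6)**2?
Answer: 5184/121 ≈ 42.843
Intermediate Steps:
o = 6/11 (o = -6/(-11) = -6*(-1/11) = 6/11 ≈ 0.54545)
(o + 6)**2 = (6/11 + 6)**2 = (72/11)**2 = 5184/121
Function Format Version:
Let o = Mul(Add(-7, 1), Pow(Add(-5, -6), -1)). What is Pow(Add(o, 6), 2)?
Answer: Rational(5184, 121) ≈ 42.843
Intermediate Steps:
o = Rational(6, 11) (o = Mul(-6, Pow(-11, -1)) = Mul(-6, Rational(-1, 11)) = Rational(6, 11) ≈ 0.54545)
Pow(Add(o, 6), 2) = Pow(Add(Rational(6, 11), 6), 2) = Pow(Rational(72, 11), 2) = Rational(5184, 121)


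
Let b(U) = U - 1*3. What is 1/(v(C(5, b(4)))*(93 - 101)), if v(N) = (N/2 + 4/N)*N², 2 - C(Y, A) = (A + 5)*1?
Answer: 1/384 ≈ 0.0026042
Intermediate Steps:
b(U) = -3 + U (b(U) = U - 3 = -3 + U)
C(Y, A) = -3 - A (C(Y, A) = 2 - (A + 5) = 2 - (5 + A) = 2 + (-5 - A) = -3 - A)
v(N) = N²*(N/2 + 4/N) (v(N) = (N*(½) + 4/N)*N² = (N/2 + 4/N)*N² = N²*(N/2 + 4/N))
1/(v(C(5, b(4)))*(93 - 101)) = 1/(((-3 - (-3 + 4))*(8 + (-3 - (-3 + 4))²)/2)*(93 - 101)) = 1/(((-3 - 1*1)*(8 + (-3 - 1*1)²)/2)*(-8)) = 1/(((-3 - 1)*(8 + (-3 - 1)²)/2)*(-8)) = 1/(((½)*(-4)*(8 + (-4)²))*(-8)) = 1/(((½)*(-4)*(8 + 16))*(-8)) = 1/(((½)*(-4)*24)*(-8)) = 1/(-48*(-8)) = 1/384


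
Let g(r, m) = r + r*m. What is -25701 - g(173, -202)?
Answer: 9072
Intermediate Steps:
g(r, m) = r + m*r
-25701 - g(173, -202) = -25701 - 173*(1 - 202) = -25701 - 173*(-201) = -25701 - 1*(-34773) = -25701 + 34773 = 9072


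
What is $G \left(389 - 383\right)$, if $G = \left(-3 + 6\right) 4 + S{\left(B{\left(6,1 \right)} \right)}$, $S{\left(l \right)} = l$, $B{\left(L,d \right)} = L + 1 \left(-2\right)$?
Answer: $96$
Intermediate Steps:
$B{\left(L,d \right)} = -2 + L$ ($B{\left(L,d \right)} = L - 2 = -2 + L$)
$G = 16$ ($G = \left(-3 + 6\right) 4 + \left(-2 + 6\right) = 3 \cdot 4 + 4 = 12 + 4 = 16$)
$G \left(389 - 383\right) = 16 \left(389 - 383\right) = 16 \cdot 6 = 96$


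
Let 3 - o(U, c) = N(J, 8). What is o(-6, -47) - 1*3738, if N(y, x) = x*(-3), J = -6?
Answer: -3711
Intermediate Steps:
N(y, x) = -3*x
o(U, c) = 27 (o(U, c) = 3 - (-3)*8 = 3 - 1*(-24) = 3 + 24 = 27)
o(-6, -47) - 1*3738 = 27 - 1*3738 = 27 - 3738 = -3711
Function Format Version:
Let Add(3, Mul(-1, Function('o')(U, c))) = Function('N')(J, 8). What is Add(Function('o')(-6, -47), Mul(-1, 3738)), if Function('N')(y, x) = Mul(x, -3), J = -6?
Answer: -3711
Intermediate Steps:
Function('N')(y, x) = Mul(-3, x)
Function('o')(U, c) = 27 (Function('o')(U, c) = Add(3, Mul(-1, Mul(-3, 8))) = Add(3, Mul(-1, -24)) = Add(3, 24) = 27)
Add(Function('o')(-6, -47), Mul(-1, 3738)) = Add(27, Mul(-1, 3738)) = Add(27, -3738) = -3711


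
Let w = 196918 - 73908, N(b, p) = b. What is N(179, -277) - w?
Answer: -122831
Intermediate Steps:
w = 123010
N(179, -277) - w = 179 - 1*123010 = 179 - 123010 = -122831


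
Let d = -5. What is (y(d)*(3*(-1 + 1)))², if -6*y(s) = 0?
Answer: 0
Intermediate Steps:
y(s) = 0 (y(s) = -⅙*0 = 0)
(y(d)*(3*(-1 + 1)))² = (0*(3*(-1 + 1)))² = (0*(3*0))² = (0*0)² = 0² = 0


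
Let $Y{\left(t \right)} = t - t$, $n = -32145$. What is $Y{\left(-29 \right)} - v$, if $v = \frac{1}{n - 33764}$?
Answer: $\frac{1}{65909} \approx 1.5172 \cdot 10^{-5}$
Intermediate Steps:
$Y{\left(t \right)} = 0$
$v = - \frac{1}{65909}$ ($v = \frac{1}{-32145 - 33764} = \frac{1}{-65909} = - \frac{1}{65909} \approx -1.5172 \cdot 10^{-5}$)
$Y{\left(-29 \right)} - v = 0 - - \frac{1}{65909} = 0 + \frac{1}{65909} = \frac{1}{65909}$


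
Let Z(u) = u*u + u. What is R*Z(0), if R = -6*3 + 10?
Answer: 0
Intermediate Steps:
R = -8 (R = -18 + 10 = -8)
Z(u) = u + u² (Z(u) = u² + u = u + u²)
R*Z(0) = -0*(1 + 0) = -0 = -8*0 = 0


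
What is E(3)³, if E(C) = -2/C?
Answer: -8/27 ≈ -0.29630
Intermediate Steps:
E(3)³ = (-2/3)³ = (-2*⅓)³ = (-⅔)³ = -8/27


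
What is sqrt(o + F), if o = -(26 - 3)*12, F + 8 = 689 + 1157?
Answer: sqrt(1562) ≈ 39.522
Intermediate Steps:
F = 1838 (F = -8 + (689 + 1157) = -8 + 1846 = 1838)
o = -276 (o = -1*23*12 = -23*12 = -276)
sqrt(o + F) = sqrt(-276 + 1838) = sqrt(1562)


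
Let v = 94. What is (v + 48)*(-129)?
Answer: -18318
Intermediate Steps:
(v + 48)*(-129) = (94 + 48)*(-129) = 142*(-129) = -18318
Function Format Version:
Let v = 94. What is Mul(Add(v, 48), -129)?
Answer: -18318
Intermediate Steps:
Mul(Add(v, 48), -129) = Mul(Add(94, 48), -129) = Mul(142, -129) = -18318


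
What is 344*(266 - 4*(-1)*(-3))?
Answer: 87376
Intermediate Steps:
344*(266 - 4*(-1)*(-3)) = 344*(266 + 4*(-3)) = 344*(266 - 12) = 344*254 = 87376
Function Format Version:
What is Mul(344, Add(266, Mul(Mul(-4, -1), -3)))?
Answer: 87376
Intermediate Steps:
Mul(344, Add(266, Mul(Mul(-4, -1), -3))) = Mul(344, Add(266, Mul(4, -3))) = Mul(344, Add(266, -12)) = Mul(344, 254) = 87376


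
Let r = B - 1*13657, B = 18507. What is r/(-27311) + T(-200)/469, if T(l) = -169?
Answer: -6890209/12808859 ≈ -0.53793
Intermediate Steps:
r = 4850 (r = 18507 - 1*13657 = 18507 - 13657 = 4850)
r/(-27311) + T(-200)/469 = 4850/(-27311) - 169/469 = 4850*(-1/27311) - 169*1/469 = -4850/27311 - 169/469 = -6890209/12808859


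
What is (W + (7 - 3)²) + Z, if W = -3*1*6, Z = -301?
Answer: -303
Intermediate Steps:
W = -18 (W = -3*6 = -18)
(W + (7 - 3)²) + Z = (-18 + (7 - 3)²) - 301 = (-18 + 4²) - 301 = (-18 + 16) - 301 = -2 - 301 = -303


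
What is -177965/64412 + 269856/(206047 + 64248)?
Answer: -30721085003/17410241540 ≈ -1.7645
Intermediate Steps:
-177965/64412 + 269856/(206047 + 64248) = -177965*1/64412 + 269856/270295 = -177965/64412 + 269856*(1/270295) = -177965/64412 + 269856/270295 = -30721085003/17410241540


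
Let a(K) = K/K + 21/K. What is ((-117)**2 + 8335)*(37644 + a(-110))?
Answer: 45599910148/55 ≈ 8.2909e+8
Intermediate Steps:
a(K) = 1 + 21/K
((-117)**2 + 8335)*(37644 + a(-110)) = ((-117)**2 + 8335)*(37644 + (21 - 110)/(-110)) = (13689 + 8335)*(37644 - 1/110*(-89)) = 22024*(37644 + 89/110) = 22024*(4140929/110) = 45599910148/55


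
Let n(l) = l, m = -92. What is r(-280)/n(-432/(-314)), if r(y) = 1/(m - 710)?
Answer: -157/173232 ≈ -0.00090630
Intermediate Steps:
r(y) = -1/802 (r(y) = 1/(-92 - 710) = 1/(-802) = -1/802)
r(-280)/n(-432/(-314)) = -1/(802*((-432/(-314)))) = -1/(802*((-432*(-1/314)))) = -1/(802*216/157) = -1/802*157/216 = -157/173232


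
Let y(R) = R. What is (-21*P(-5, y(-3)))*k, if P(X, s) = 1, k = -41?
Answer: 861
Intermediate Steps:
(-21*P(-5, y(-3)))*k = -21*1*(-41) = -21*(-41) = 861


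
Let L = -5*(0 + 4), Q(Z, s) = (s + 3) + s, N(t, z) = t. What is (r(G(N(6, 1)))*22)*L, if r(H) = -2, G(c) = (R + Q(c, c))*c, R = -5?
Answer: 880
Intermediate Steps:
Q(Z, s) = 3 + 2*s (Q(Z, s) = (3 + s) + s = 3 + 2*s)
G(c) = c*(-2 + 2*c) (G(c) = (-5 + (3 + 2*c))*c = (-2 + 2*c)*c = c*(-2 + 2*c))
L = -20 (L = -5*4 = -20)
(r(G(N(6, 1)))*22)*L = -2*22*(-20) = -44*(-20) = 880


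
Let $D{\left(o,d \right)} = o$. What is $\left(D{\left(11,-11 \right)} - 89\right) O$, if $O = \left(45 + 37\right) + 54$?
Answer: $-10608$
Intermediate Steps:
$O = 136$ ($O = 82 + 54 = 136$)
$\left(D{\left(11,-11 \right)} - 89\right) O = \left(11 - 89\right) 136 = \left(-78\right) 136 = -10608$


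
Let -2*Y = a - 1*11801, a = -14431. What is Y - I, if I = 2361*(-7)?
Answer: 29643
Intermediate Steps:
Y = 13116 (Y = -(-14431 - 1*11801)/2 = -(-14431 - 11801)/2 = -½*(-26232) = 13116)
I = -16527
Y - I = 13116 - 1*(-16527) = 13116 + 16527 = 29643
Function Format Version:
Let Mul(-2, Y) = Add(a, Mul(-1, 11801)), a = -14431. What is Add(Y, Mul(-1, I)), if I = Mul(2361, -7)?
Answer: 29643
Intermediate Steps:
Y = 13116 (Y = Mul(Rational(-1, 2), Add(-14431, Mul(-1, 11801))) = Mul(Rational(-1, 2), Add(-14431, -11801)) = Mul(Rational(-1, 2), -26232) = 13116)
I = -16527
Add(Y, Mul(-1, I)) = Add(13116, Mul(-1, -16527)) = Add(13116, 16527) = 29643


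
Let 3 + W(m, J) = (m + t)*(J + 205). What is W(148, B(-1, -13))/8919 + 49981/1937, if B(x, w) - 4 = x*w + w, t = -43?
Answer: 54253577/1919567 ≈ 28.263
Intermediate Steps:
B(x, w) = 4 + w + w*x (B(x, w) = 4 + (x*w + w) = 4 + (w*x + w) = 4 + (w + w*x) = 4 + w + w*x)
W(m, J) = -3 + (-43 + m)*(205 + J) (W(m, J) = -3 + (m - 43)*(J + 205) = -3 + (-43 + m)*(205 + J))
W(148, B(-1, -13))/8919 + 49981/1937 = (-8818 - 43*(4 - 13 - 13*(-1)) + 205*148 + (4 - 13 - 13*(-1))*148)/8919 + 49981/1937 = (-8818 - 43*(4 - 13 + 13) + 30340 + (4 - 13 + 13)*148)*(1/8919) + 49981*(1/1937) = (-8818 - 43*4 + 30340 + 4*148)*(1/8919) + 49981/1937 = (-8818 - 172 + 30340 + 592)*(1/8919) + 49981/1937 = 21942*(1/8919) + 49981/1937 = 2438/991 + 49981/1937 = 54253577/1919567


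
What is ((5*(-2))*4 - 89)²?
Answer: 16641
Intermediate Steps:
((5*(-2))*4 - 89)² = (-10*4 - 89)² = (-40 - 89)² = (-129)² = 16641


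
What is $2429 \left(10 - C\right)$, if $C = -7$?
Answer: $41293$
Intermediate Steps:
$2429 \left(10 - C\right) = 2429 \left(10 - -7\right) = 2429 \left(10 + 7\right) = 2429 \cdot 17 = 41293$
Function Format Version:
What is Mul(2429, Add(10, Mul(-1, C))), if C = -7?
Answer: 41293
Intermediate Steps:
Mul(2429, Add(10, Mul(-1, C))) = Mul(2429, Add(10, Mul(-1, -7))) = Mul(2429, Add(10, 7)) = Mul(2429, 17) = 41293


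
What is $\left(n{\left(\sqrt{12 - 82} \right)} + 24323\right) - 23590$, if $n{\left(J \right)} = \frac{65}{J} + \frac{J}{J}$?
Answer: $734 - \frac{13 i \sqrt{70}}{14} \approx 734.0 - 7.769 i$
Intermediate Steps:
$n{\left(J \right)} = 1 + \frac{65}{J}$ ($n{\left(J \right)} = \frac{65}{J} + 1 = 1 + \frac{65}{J}$)
$\left(n{\left(\sqrt{12 - 82} \right)} + 24323\right) - 23590 = \left(\frac{65 + \sqrt{12 - 82}}{\sqrt{12 - 82}} + 24323\right) - 23590 = \left(\frac{65 + \sqrt{-70}}{\sqrt{-70}} + 24323\right) - 23590 = \left(\frac{65 + i \sqrt{70}}{i \sqrt{70}} + 24323\right) - 23590 = \left(- \frac{i \sqrt{70}}{70} \left(65 + i \sqrt{70}\right) + 24323\right) - 23590 = \left(- \frac{i \sqrt{70} \left(65 + i \sqrt{70}\right)}{70} + 24323\right) - 23590 = \left(24323 - \frac{i \sqrt{70} \left(65 + i \sqrt{70}\right)}{70}\right) - 23590 = 733 - \frac{i \sqrt{70} \left(65 + i \sqrt{70}\right)}{70}$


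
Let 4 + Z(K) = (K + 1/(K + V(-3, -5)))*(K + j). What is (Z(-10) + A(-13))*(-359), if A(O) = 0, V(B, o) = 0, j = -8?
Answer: -319151/5 ≈ -63830.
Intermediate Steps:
Z(K) = -4 + (-8 + K)*(K + 1/K) (Z(K) = -4 + (K + 1/(K + 0))*(K - 8) = -4 + (K + 1/K)*(-8 + K) = -4 + (-8 + K)*(K + 1/K))
(Z(-10) + A(-13))*(-359) = ((-3 + (-10)**2 - 8*(-10) - 8/(-10)) + 0)*(-359) = ((-3 + 100 + 80 - 8*(-1/10)) + 0)*(-359) = ((-3 + 100 + 80 + 4/5) + 0)*(-359) = (889/5 + 0)*(-359) = (889/5)*(-359) = -319151/5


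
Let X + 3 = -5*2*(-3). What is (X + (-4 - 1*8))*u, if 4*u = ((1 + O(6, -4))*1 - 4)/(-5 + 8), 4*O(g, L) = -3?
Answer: -75/16 ≈ -4.6875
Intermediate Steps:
O(g, L) = -3/4 (O(g, L) = (1/4)*(-3) = -3/4)
X = 27 (X = -3 - 5*2*(-3) = -3 - 10*(-3) = -3 + 30 = 27)
u = -5/16 (u = (((1 - 3/4)*1 - 4)/(-5 + 8))/4 = (((1/4)*1 - 4)/3)/4 = ((1/4 - 4)*(1/3))/4 = (-15/4*1/3)/4 = (1/4)*(-5/4) = -5/16 ≈ -0.31250)
(X + (-4 - 1*8))*u = (27 + (-4 - 1*8))*(-5/16) = (27 + (-4 - 8))*(-5/16) = (27 - 12)*(-5/16) = 15*(-5/16) = -75/16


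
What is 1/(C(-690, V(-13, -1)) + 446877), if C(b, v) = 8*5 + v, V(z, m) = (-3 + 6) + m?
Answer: 1/446919 ≈ 2.2375e-6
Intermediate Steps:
V(z, m) = 3 + m
C(b, v) = 40 + v
1/(C(-690, V(-13, -1)) + 446877) = 1/((40 + (3 - 1)) + 446877) = 1/((40 + 2) + 446877) = 1/(42 + 446877) = 1/446919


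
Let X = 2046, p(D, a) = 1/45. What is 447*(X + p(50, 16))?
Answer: 13718579/15 ≈ 9.1457e+5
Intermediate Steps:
p(D, a) = 1/45
447*(X + p(50, 16)) = 447*(2046 + 1/45) = 447*(92071/45) = 13718579/15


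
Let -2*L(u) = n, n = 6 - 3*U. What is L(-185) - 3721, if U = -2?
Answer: -3727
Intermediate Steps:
n = 12 (n = 6 - 3*(-2) = 6 + 6 = 12)
L(u) = -6 (L(u) = -½*12 = -6)
L(-185) - 3721 = -6 - 3721 = -3727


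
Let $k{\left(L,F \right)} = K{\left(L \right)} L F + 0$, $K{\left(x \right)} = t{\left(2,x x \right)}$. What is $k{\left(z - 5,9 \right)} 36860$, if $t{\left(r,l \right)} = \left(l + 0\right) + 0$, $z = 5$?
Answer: $0$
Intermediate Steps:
$t{\left(r,l \right)} = l$ ($t{\left(r,l \right)} = l + 0 = l$)
$K{\left(x \right)} = x^{2}$ ($K{\left(x \right)} = x x = x^{2}$)
$k{\left(L,F \right)} = F L^{3}$ ($k{\left(L,F \right)} = L^{2} L F + 0 = L^{3} F + 0 = F L^{3} + 0 = F L^{3}$)
$k{\left(z - 5,9 \right)} 36860 = 9 \left(5 - 5\right)^{3} \cdot 36860 = 9 \cdot 0^{3} \cdot 36860 = 9 \cdot 0 \cdot 36860 = 0 \cdot 36860 = 0$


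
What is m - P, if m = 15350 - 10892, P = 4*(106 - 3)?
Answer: 4046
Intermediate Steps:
P = 412 (P = 4*103 = 412)
m = 4458
m - P = 4458 - 1*412 = 4458 - 412 = 4046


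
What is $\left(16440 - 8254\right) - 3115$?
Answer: $5071$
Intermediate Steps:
$\left(16440 - 8254\right) - 3115 = 8186 - 3115 = 5071$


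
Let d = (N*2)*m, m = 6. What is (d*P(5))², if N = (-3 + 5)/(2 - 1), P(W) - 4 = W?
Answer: 46656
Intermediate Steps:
P(W) = 4 + W
N = 2 (N = 2/1 = 2*1 = 2)
d = 24 (d = (2*2)*6 = 4*6 = 24)
(d*P(5))² = (24*(4 + 5))² = (24*9)² = 216² = 46656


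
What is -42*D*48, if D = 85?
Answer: -171360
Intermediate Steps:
-42*D*48 = -42*85*48 = -3570*48 = -171360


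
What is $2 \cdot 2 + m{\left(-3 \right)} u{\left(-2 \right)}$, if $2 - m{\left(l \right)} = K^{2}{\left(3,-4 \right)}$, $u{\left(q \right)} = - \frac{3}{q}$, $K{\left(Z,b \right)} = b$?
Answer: $-17$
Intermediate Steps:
$m{\left(l \right)} = -14$ ($m{\left(l \right)} = 2 - \left(-4\right)^{2} = 2 - 16 = -14$)
$2 \cdot 2 + m{\left(-3 \right)} u{\left(-2 \right)} = 2 \cdot 2 - 14 \left(- \frac{3}{-2}\right) = 4 - 14 \left(\left(-3\right) \left(- \frac{1}{2}\right)\right) = 4 - 21 = -17$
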